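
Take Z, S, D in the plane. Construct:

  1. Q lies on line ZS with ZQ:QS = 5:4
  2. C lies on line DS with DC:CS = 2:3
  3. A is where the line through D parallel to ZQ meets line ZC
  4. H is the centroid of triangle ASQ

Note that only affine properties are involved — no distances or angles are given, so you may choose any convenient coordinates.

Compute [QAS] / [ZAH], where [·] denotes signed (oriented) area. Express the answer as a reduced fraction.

Set Z = (0, 0), S = (1, 0), D = (0, 1); any affine frame gives the same invariant.
1. Q lies on line ZS with ZQ:QS = 5:4 ⇒ Q = (5/9, 0)
2. C lies on line DS with DC:CS = 2:3 ⇒ C = (2/5, 3/5)
3. A is where the line through D parallel to ZQ meets line ZC ⇒ A = (2/3, 1)
4. H is the centroid of triangle ASQ ⇒ H = (20/27, 1/3)
2·[QAS] = -4/9, 2·[ZAH] = -14/27
[QAS]:[ZAH] = -4/9:-14/27 = 6/7

[QAS]:[ZAH] = 6/7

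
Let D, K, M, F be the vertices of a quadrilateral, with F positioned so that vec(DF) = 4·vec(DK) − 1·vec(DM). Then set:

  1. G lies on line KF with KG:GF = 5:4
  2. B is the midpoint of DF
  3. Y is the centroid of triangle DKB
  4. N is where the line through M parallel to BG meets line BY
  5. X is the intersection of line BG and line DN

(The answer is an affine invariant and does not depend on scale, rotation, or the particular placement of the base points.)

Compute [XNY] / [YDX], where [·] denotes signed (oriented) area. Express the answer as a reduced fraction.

[XNY]:[YDX] = -4

Set D = (0, 0), K = (1, 0), M = (0, 1), F = (4, -1); any affine frame gives the same invariant.
1. G lies on line KF with KG:GF = 5:4 ⇒ G = (8/3, -5/9)
2. B is the midpoint of DF ⇒ B = (2, -1/2)
3. Y is the centroid of triangle DKB ⇒ Y = (1, -1/6)
4. N is where the line through M parallel to BG meets line BY ⇒ N = (-10/3, 23/18)
5. X is the intersection of line BG and line DN ⇒ X = (10/9, -23/54)
2·[XNY] = -26/27, 2·[YDX] = 13/54
[XNY]:[YDX] = -26/27:13/54 = -4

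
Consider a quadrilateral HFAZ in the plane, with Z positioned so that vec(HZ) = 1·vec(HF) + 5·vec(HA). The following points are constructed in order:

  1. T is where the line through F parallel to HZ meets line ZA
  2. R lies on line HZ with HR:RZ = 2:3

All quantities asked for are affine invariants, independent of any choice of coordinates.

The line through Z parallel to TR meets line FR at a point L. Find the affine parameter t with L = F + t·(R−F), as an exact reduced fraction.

Work in coordinates with H = (0, 0), F = (1, 0), A = (0, 1), Z = (1, 5).
1. T is where the line through F parallel to HZ meets line ZA ⇒ T = (6, 25)
2. R lies on line HZ with HR:RZ = 2:3 ⇒ R = (2/5, 2)
through Z parallel to TR: direction (-28/5, -23); meets FR at L = (41/125, 56/25)
L = F + t·(R−F) with t = 28/25

t = 28/25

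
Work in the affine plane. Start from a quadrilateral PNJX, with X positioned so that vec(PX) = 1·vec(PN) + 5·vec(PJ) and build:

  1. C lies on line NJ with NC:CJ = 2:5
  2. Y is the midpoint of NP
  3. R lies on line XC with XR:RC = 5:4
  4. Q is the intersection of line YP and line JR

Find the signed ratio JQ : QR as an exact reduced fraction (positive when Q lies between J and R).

JQ:QR = -21/50

Set P = (0, 0), N = (1, 0), J = (0, 1), X = (1, 5); any affine frame gives the same invariant.
1. C lies on line NJ with NC:CJ = 2:5 ⇒ C = (5/7, 2/7)
2. Y is the midpoint of NP ⇒ Y = (1/2, 0)
3. R lies on line XC with XR:RC = 5:4 ⇒ R = (53/63, 50/21)
4. Q is the intersection of line YP and line JR ⇒ Q = (-53/87, 0)
Q = J + t·(R−J) with t = -21/29, so JQ:QR = t:(1−t) = -21/29:50/29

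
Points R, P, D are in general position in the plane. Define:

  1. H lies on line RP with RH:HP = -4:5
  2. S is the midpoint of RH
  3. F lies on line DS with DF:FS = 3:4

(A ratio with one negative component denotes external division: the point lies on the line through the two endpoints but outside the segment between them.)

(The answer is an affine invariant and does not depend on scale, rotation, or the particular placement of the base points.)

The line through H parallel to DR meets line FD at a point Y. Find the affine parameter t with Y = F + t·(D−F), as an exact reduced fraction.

t = -11/3

Choose coordinates R = (0, 0), P = (1, 0), D = (0, 1).
1. H lies on line RP with RH:HP = -4:5 ⇒ H = (-4, 0)
2. S is the midpoint of RH ⇒ S = (-2, 0)
3. F lies on line DS with DF:FS = 3:4 ⇒ F = (-6/7, 4/7)
through H parallel to DR: direction (0, -1); meets FD at Y = (-4, -1)
Y = F + t·(D−F) with t = -11/3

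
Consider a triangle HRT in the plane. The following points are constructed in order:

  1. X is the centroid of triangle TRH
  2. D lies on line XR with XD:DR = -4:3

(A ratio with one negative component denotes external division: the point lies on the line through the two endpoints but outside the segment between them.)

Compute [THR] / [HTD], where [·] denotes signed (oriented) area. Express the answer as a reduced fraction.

[THR]:[HTD] = -1/3

Assign H = (0, 0), R = (1, 0), T = (0, 1) — the answer is frame-independent, so this choice is without loss of generality.
1. X is the centroid of triangle TRH ⇒ X = (1/3, 1/3)
2. D lies on line XR with XD:DR = -4:3 ⇒ D = (3, -1)
2·[THR] = 1, 2·[HTD] = -3
[THR]:[HTD] = 1:-3 = -1/3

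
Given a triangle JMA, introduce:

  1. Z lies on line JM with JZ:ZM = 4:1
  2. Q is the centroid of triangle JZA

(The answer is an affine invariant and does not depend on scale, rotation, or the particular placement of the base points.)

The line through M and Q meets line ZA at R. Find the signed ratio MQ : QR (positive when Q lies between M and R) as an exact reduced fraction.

Choose coordinates J = (0, 0), M = (1, 0), A = (0, 1).
1. Z lies on line JM with JZ:ZM = 4:1 ⇒ Z = (4/5, 0)
2. Q is the centroid of triangle JZA ⇒ Q = (4/15, 1/3)
line MQ meets ZA at R = (24/35, 1/7)
Q = M + t·(R−M) with t = 7/3, so MQ:QR = 7/3:-4/3

MQ:QR = -7/4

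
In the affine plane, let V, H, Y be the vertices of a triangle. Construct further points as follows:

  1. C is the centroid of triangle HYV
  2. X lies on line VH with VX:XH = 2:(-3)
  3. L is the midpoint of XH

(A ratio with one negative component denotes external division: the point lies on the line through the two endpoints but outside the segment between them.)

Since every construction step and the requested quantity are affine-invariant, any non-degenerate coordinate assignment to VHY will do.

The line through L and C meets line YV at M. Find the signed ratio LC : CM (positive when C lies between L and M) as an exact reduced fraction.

Choose coordinates V = (0, 0), H = (1, 0), Y = (0, 1).
1. C is the centroid of triangle HYV ⇒ C = (1/3, 1/3)
2. X lies on line VH with VX:XH = 2:(-3) ⇒ X = (-2, 0)
3. L is the midpoint of XH ⇒ L = (-1/2, 0)
line LC meets YV at M = (0, 1/5)
C = L + t·(M−L) with t = 5/3, so LC:CM = 5/3:-2/3

LC:CM = -5/2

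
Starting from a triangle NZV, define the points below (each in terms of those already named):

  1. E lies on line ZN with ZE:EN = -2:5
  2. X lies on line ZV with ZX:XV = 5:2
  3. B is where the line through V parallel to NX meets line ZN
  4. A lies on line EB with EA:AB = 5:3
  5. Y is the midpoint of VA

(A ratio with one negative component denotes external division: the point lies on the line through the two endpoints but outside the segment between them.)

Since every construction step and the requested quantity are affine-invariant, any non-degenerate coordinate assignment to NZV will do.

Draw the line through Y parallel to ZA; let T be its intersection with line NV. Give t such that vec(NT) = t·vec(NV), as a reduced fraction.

t = 1/2

Set N = (0, 0), Z = (1, 0), V = (0, 1); any affine frame gives the same invariant.
1. E lies on line ZN with ZE:EN = -2:5 ⇒ E = (5/3, 0)
2. X lies on line ZV with ZX:XV = 5:2 ⇒ X = (2/7, 5/7)
3. B is where the line through V parallel to NX meets line ZN ⇒ B = (-2/5, 0)
4. A lies on line EB with EA:AB = 5:3 ⇒ A = (3/8, 0)
5. Y is the midpoint of VA ⇒ Y = (3/16, 1/2)
through Y parallel to ZA: direction (-5/8, 0); meets NV at T = (0, 1/2)
T = N + t·(V−N) with t = 1/2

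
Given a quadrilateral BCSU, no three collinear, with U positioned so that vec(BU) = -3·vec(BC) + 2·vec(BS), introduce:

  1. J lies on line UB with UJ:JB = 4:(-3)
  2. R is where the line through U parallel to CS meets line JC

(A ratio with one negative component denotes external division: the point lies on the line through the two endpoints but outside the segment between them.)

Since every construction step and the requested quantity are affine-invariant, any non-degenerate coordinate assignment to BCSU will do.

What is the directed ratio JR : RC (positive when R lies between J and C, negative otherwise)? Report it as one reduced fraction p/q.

JR:RC = -2

Assign B = (0, 0), C = (1, 0), S = (0, 1), U = (-3, 2) — the answer is frame-independent, so this choice is without loss of generality.
1. J lies on line UB with UJ:JB = 4:(-3) ⇒ J = (9, -6)
2. R is where the line through U parallel to CS meets line JC ⇒ R = (-7, 6)
R = J + t·(C−J) with t = 2, so JR:RC = t:(1−t) = 2:-1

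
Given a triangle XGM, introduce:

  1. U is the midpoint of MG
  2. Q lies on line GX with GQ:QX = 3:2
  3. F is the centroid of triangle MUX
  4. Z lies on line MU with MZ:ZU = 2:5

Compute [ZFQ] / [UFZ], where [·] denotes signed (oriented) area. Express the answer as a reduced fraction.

[ZFQ]:[UFZ] = -3/5

Work in coordinates with X = (0, 0), G = (1, 0), M = (0, 1).
1. U is the midpoint of MG ⇒ U = (1/2, 1/2)
2. Q lies on line GX with GQ:QX = 3:2 ⇒ Q = (2/5, 0)
3. F is the centroid of triangle MUX ⇒ F = (1/6, 1/2)
4. Z lies on line MU with MZ:ZU = 2:5 ⇒ Z = (1/7, 6/7)
2·[ZFQ] = 1/14, 2·[UFZ] = -5/42
[ZFQ]:[UFZ] = 1/14:-5/42 = -3/5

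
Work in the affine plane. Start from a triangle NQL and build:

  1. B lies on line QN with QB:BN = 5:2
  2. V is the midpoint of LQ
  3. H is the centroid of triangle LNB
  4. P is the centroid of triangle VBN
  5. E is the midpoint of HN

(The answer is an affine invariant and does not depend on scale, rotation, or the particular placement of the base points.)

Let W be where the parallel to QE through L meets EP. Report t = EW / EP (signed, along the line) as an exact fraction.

Set N = (0, 0), Q = (1, 0), L = (0, 1); any affine frame gives the same invariant.
1. B lies on line QN with QB:BN = 5:2 ⇒ B = (2/7, 0)
2. V is the midpoint of LQ ⇒ V = (1/2, 1/2)
3. H is the centroid of triangle LNB ⇒ H = (2/21, 1/3)
4. P is the centroid of triangle VBN ⇒ P = (11/42, 1/6)
5. E is the midpoint of HN ⇒ E = (1/21, 1/6)
through L parallel to QE: direction (-20/21, 1/6); meets EP at W = (100/21, 1/6)
W = E + t·(P−E) with t = 22

t = 22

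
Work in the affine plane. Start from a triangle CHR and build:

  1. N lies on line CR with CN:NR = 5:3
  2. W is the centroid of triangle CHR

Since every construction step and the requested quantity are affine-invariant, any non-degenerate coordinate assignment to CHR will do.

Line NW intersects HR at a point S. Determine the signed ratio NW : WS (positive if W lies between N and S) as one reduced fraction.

NW:WS = 1/8

Choose coordinates C = (0, 0), H = (1, 0), R = (0, 1).
1. N lies on line CR with CN:NR = 5:3 ⇒ N = (0, 5/8)
2. W is the centroid of triangle CHR ⇒ W = (1/3, 1/3)
line NW meets HR at S = (3, -2)
W = N + t·(S−N) with t = 1/9, so NW:WS = 1/9:8/9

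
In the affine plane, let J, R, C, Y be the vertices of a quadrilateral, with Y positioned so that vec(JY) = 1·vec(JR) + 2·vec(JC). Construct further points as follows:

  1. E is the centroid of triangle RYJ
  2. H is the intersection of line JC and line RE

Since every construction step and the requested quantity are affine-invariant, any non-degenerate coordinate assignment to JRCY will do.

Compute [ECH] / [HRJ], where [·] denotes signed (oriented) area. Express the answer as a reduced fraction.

Set J = (0, 0), R = (1, 0), C = (0, 1), Y = (1, 2); any affine frame gives the same invariant.
1. E is the centroid of triangle RYJ ⇒ E = (2/3, 2/3)
2. H is the intersection of line JC and line RE ⇒ H = (0, 2)
2·[ECH] = -2/3, 2·[HRJ] = -2
[ECH]:[HRJ] = -2/3:-2 = 1/3

[ECH]:[HRJ] = 1/3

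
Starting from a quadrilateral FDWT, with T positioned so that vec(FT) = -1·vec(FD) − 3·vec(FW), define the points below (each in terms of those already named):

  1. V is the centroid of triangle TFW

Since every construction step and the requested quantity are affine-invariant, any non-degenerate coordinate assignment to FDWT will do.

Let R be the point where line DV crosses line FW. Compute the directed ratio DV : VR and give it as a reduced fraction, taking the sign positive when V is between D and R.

Choose coordinates F = (0, 0), D = (1, 0), W = (0, 1), T = (-1, -3).
1. V is the centroid of triangle TFW ⇒ V = (-1/3, -2/3)
line DV meets FW at R = (0, -1/2)
V = D + t·(R−D) with t = 4/3, so DV:VR = 4/3:-1/3

DV:VR = -4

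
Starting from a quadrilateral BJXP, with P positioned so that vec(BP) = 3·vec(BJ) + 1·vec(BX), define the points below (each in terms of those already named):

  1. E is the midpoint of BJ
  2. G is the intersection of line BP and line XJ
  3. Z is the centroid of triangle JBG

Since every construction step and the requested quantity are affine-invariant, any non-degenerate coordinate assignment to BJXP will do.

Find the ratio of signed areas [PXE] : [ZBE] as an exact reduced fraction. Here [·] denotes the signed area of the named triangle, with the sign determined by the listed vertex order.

Choose coordinates B = (0, 0), J = (1, 0), X = (0, 1), P = (3, 1).
1. E is the midpoint of BJ ⇒ E = (1/2, 0)
2. G is the intersection of line BP and line XJ ⇒ G = (3/4, 1/4)
3. Z is the centroid of triangle JBG ⇒ Z = (7/12, 1/12)
2·[PXE] = 3, 2·[ZBE] = 1/24
[PXE]:[ZBE] = 3:1/24 = 72

[PXE]:[ZBE] = 72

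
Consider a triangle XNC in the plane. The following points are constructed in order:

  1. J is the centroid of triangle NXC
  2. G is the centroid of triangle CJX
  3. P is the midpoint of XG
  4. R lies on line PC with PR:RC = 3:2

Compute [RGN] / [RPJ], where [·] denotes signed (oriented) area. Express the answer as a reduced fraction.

Choose coordinates X = (0, 0), N = (1, 0), C = (0, 1).
1. J is the centroid of triangle NXC ⇒ J = (1/3, 1/3)
2. G is the centroid of triangle CJX ⇒ G = (1/9, 4/9)
3. P is the midpoint of XG ⇒ P = (1/18, 2/9)
4. R lies on line PC with PR:RC = 3:2 ⇒ R = (1/45, 31/45)
2·[RGN] = 8/45, 2·[RPJ] = 2/15
[RGN]:[RPJ] = 8/45:2/15 = 4/3

[RGN]:[RPJ] = 4/3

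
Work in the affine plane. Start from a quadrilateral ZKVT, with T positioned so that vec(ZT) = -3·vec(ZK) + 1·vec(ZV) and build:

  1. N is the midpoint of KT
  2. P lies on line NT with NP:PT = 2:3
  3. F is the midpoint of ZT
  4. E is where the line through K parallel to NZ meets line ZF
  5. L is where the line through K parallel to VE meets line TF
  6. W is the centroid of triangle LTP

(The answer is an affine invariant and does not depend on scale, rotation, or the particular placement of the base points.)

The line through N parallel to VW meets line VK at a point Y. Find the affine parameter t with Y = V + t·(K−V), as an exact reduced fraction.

t = -17/143

Work in coordinates with Z = (0, 0), K = (1, 0), V = (0, 1), T = (-3, 1).
1. N is the midpoint of KT ⇒ N = (-1, 1/2)
2. P lies on line NT with NP:PT = 2:3 ⇒ P = (-9/5, 7/10)
3. F is the midpoint of ZT ⇒ F = (-3/2, 1/2)
4. E is where the line through K parallel to NZ meets line ZF ⇒ E = (3, -1)
5. L is where the line through K parallel to VE meets line TF ⇒ L = (2, -2/3)
6. W is the centroid of triangle LTP ⇒ W = (-14/15, 31/90)
through N parallel to VW: direction (-14/15, -59/90); meets VK at Y = (-17/143, 160/143)
Y = V + t·(K−V) with t = -17/143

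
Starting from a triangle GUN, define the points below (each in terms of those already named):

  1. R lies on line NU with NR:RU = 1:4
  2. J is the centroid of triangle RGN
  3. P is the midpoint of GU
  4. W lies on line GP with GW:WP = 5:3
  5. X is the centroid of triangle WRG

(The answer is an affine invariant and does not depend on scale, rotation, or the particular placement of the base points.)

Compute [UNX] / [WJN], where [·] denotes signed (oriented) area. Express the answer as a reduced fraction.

Choose coordinates G = (0, 0), U = (1, 0), N = (0, 1).
1. R lies on line NU with NR:RU = 1:4 ⇒ R = (1/5, 4/5)
2. J is the centroid of triangle RGN ⇒ J = (1/15, 3/5)
3. P is the midpoint of GU ⇒ P = (1/2, 0)
4. W lies on line GP with GW:WP = 5:3 ⇒ W = (5/16, 0)
5. X is the centroid of triangle WRG ⇒ X = (41/240, 4/15)
2·[UNX] = 9/16, 2·[WJN] = -7/120
[UNX]:[WJN] = 9/16:-7/120 = -135/14

[UNX]:[WJN] = -135/14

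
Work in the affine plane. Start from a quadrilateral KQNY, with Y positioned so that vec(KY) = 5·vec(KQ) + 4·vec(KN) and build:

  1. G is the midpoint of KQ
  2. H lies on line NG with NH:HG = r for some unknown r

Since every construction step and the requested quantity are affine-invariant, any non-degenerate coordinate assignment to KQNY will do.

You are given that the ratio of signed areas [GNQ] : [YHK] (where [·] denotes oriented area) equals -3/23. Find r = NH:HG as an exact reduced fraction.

Work in coordinates with K = (0, 0), Q = (1, 0), N = (0, 1), Y = (5, 4).
1. G is the midpoint of KQ ⇒ G = (1/2, 0)
2. With NH:HG = r, write λ = r/(r+1) so H = N + λ·(G−N); H is affine-linear in λ
Every point depending on H is an affine combination of H and λ-independent points, so each such coordinate is linear in λ; the λ² term in each signed area is a multiple of (G−N)×(G−N) = 0, so 2·[GNQ] and 2·[YHK] are each linear in λ. Evaluating at λ=0 and λ=1:
  2·[GNQ] = -1/2,   2·[YHK] = -7·λ + 5
So [GNQ]:[YHK] = (-1/2) / (-7·λ + 5). Setting this equal to -3/23:
  -1/2 = -3/23·(-7·λ + 5)  ⇒  λ = 1/6
Then r = λ/(1−λ) = (1/6)/(5/6) = 1/5. Check: with r = 1/5, H = (1/12, 5/6) and [GNQ]:[YHK] = -3/23 as required.

r = 1/5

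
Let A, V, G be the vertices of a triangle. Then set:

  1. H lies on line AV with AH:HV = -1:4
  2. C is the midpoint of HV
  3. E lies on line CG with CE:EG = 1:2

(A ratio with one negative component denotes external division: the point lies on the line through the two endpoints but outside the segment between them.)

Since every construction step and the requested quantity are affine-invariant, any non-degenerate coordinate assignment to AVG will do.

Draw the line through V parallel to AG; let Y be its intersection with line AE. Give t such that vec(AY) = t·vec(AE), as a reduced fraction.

Choose coordinates A = (0, 0), V = (1, 0), G = (0, 1).
1. H lies on line AV with AH:HV = -1:4 ⇒ H = (-1/3, 0)
2. C is the midpoint of HV ⇒ C = (1/3, 0)
3. E lies on line CG with CE:EG = 1:2 ⇒ E = (2/9, 1/3)
through V parallel to AG: direction (0, 1); meets AE at Y = (1, 3/2)
Y = A + t·(E−A) with t = 9/2

t = 9/2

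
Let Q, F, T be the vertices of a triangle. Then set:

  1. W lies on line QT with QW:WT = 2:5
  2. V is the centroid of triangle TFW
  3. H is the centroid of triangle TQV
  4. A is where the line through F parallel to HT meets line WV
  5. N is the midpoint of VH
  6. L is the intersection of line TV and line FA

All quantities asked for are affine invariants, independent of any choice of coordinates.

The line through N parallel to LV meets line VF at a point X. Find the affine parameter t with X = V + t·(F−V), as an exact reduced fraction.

t = -7/30

Set Q = (0, 0), F = (1, 0), T = (0, 1); any affine frame gives the same invariant.
1. W lies on line QT with QW:WT = 2:5 ⇒ W = (0, 2/7)
2. V is the centroid of triangle TFW ⇒ V = (1/3, 3/7)
3. H is the centroid of triangle TQV ⇒ H = (1/9, 10/21)
4. A is where the line through F parallel to HT meets line WV ⇒ A = (31/36, 55/84)
5. N is the midpoint of VH ⇒ N = (2/9, 19/42)
6. L is the intersection of line TV and line FA ⇒ L = (26/21, -55/49)
through N parallel to LV: direction (-19/21, 76/49); meets VF at X = (8/45, 37/70)
X = V + t·(F−V) with t = -7/30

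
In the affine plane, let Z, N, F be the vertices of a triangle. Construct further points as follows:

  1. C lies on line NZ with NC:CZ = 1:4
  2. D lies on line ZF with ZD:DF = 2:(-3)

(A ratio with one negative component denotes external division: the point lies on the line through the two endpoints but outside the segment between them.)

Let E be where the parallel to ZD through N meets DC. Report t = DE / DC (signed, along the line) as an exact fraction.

t = 5/4

Set Z = (0, 0), N = (1, 0), F = (0, 1); any affine frame gives the same invariant.
1. C lies on line NZ with NC:CZ = 1:4 ⇒ C = (4/5, 0)
2. D lies on line ZF with ZD:DF = 2:(-3) ⇒ D = (0, -2)
through N parallel to ZD: direction (0, -2); meets DC at E = (1, 1/2)
E = D + t·(C−D) with t = 5/4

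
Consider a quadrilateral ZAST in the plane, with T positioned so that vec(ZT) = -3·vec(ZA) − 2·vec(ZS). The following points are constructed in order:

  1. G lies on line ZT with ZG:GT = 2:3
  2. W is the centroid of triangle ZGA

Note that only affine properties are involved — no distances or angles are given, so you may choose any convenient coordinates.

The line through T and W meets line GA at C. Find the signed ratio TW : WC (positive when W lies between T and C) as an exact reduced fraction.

Work in coordinates with Z = (0, 0), A = (1, 0), S = (0, 1), T = (-3, -2).
1. G lies on line ZT with ZG:GT = 2:3 ⇒ G = (-6/5, -4/5)
2. W is the centroid of triangle ZGA ⇒ W = (-1/15, -4/15)
line TW meets GA at C = (-3/5, -32/55)
W = T + t·(C−T) with t = 11/9, so TW:WC = 11/9:-2/9

TW:WC = -11/2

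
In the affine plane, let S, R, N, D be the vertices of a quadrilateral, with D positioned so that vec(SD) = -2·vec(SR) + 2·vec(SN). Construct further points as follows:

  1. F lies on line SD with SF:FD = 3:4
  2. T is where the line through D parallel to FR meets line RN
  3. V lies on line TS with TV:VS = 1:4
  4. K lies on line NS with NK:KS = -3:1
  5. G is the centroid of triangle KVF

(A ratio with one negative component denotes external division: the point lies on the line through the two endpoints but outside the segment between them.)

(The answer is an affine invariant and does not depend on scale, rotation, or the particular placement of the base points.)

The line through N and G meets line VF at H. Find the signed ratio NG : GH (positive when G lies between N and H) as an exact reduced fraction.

NG:GH = -43/37

Work in coordinates with S = (0, 0), R = (1, 0), N = (0, 1), D = (-2, 2).
1. F lies on line SD with SF:FD = 3:4 ⇒ F = (-6/7, 6/7)
2. T is where the line through D parallel to FR meets line RN ⇒ T = (-1/7, 8/7)
3. V lies on line TS with TV:VS = 1:4 ⇒ V = (-4/35, 32/35)
4. K lies on line NS with NK:KS = -3:1 ⇒ K = (0, -1/2)
5. G is the centroid of triangle KVF ⇒ G = (-34/105, 89/210)
line NG meets VF at H = (-68/1505, 1384/1505)
G = N + t·(H−N) with t = 43/6, so NG:GH = 43/6:-37/6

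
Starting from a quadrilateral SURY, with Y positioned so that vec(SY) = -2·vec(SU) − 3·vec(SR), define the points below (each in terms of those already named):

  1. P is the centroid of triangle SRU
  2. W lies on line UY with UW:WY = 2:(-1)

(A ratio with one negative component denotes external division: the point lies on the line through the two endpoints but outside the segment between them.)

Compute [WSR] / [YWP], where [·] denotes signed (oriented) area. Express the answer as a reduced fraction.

Set S = (0, 0), U = (1, 0), R = (0, 1), Y = (-2, -3); any affine frame gives the same invariant.
1. P is the centroid of triangle SRU ⇒ P = (1/3, 1/3)
2. W lies on line UY with UW:WY = 2:(-1) ⇒ W = (-5, -6)
2·[WSR] = 5, 2·[YWP] = -3
[WSR]:[YWP] = 5:-3 = -5/3

[WSR]:[YWP] = -5/3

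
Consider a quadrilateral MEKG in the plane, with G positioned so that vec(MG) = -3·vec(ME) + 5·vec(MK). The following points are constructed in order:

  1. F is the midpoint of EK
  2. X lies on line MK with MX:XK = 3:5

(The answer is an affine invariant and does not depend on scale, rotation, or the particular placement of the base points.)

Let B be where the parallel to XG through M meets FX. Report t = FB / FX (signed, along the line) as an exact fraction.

t = 61/43

Set M = (0, 0), E = (1, 0), K = (0, 1), G = (-3, 5); any affine frame gives the same invariant.
1. F is the midpoint of EK ⇒ F = (1/2, 1/2)
2. X lies on line MK with MX:XK = 3:5 ⇒ X = (0, 3/8)
through M parallel to XG: direction (-3, 37/8); meets FX at B = (-9/43, 111/344)
B = F + t·(X−F) with t = 61/43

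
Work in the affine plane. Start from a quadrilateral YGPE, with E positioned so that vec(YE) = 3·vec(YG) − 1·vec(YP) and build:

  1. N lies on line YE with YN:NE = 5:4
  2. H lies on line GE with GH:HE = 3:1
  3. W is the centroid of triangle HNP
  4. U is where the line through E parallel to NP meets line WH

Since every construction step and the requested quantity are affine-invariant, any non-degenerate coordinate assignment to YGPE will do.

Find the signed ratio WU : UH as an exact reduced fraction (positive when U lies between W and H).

WU:UH = -109/39

Assign Y = (0, 0), G = (1, 0), P = (0, 1), E = (3, -1) — the answer is frame-independent, so this choice is without loss of generality.
1. N lies on line YE with YN:NE = 5:4 ⇒ N = (5/3, -5/9)
2. H lies on line GE with GH:HE = 3:1 ⇒ H = (5/2, -3/4)
3. W is the centroid of triangle HNP ⇒ W = (25/18, -11/108)
4. U is where the line through E parallel to NP meets line WH ⇒ U = (131/42, -10/9)
U = W + t·(H−W) with t = 109/70, so WU:UH = t:(1−t) = 109/70:-39/70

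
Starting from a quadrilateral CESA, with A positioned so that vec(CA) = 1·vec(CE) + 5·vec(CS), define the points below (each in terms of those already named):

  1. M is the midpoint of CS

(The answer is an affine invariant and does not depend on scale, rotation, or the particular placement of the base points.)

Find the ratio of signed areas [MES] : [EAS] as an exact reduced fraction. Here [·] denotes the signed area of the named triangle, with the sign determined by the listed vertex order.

Set C = (0, 0), E = (1, 0), S = (0, 1), A = (1, 5); any affine frame gives the same invariant.
1. M is the midpoint of CS ⇒ M = (0, 1/2)
2·[MES] = 1/2, 2·[EAS] = 5
[MES]:[EAS] = 1/2:5 = 1/10

[MES]:[EAS] = 1/10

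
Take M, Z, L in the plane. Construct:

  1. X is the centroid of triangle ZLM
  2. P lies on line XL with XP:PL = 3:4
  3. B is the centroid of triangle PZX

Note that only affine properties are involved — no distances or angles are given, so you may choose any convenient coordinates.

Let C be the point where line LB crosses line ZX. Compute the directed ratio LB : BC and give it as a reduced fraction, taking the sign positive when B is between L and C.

Choose coordinates M = (0, 0), Z = (1, 0), L = (0, 1).
1. X is the centroid of triangle ZLM ⇒ X = (1/3, 1/3)
2. P lies on line XL with XP:PL = 3:4 ⇒ P = (4/21, 13/21)
3. B is the centroid of triangle PZX ⇒ B = (32/63, 20/63)
line LB meets ZX at C = (16/27, 11/54)
B = L + t·(C−L) with t = 6/7, so LB:BC = 6/7:1/7

LB:BC = 6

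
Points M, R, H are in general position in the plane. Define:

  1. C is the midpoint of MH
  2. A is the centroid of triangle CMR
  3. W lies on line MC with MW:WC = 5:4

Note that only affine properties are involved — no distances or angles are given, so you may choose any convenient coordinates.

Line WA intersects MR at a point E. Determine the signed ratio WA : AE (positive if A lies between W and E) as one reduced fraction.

Choose coordinates M = (0, 0), R = (1, 0), H = (0, 1).
1. C is the midpoint of MH ⇒ C = (0, 1/2)
2. A is the centroid of triangle CMR ⇒ A = (1/3, 1/6)
3. W lies on line MC with MW:WC = 5:4 ⇒ W = (0, 5/18)
line WA meets MR at E = (5/6, 0)
A = W + t·(E−W) with t = 2/5, so WA:AE = 2/5:3/5

WA:AE = 2/3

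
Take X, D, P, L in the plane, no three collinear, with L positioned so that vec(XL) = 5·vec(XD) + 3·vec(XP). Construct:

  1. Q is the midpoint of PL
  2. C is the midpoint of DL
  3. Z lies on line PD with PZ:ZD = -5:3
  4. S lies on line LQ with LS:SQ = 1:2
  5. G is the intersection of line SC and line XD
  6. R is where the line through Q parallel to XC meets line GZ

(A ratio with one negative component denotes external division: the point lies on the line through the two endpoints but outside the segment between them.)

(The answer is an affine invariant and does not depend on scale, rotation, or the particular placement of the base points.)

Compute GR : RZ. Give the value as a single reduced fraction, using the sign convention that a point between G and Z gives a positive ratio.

Choose coordinates X = (0, 0), D = (1, 0), P = (0, 1), L = (5, 3).
1. Q is the midpoint of PL ⇒ Q = (5/2, 2)
2. C is the midpoint of DL ⇒ C = (3, 3/2)
3. Z lies on line PD with PZ:ZD = -5:3 ⇒ Z = (5/2, -3/2)
4. S lies on line LQ with LS:SQ = 1:2 ⇒ S = (25/6, 8/3)
5. G is the intersection of line SC and line XD ⇒ G = (3/2, 0)
6. R is where the line through Q parallel to XC meets line GZ ⇒ R = (3/4, 9/8)
R = G + t·(Z−G) with t = -3/4, so GR:RZ = t:(1−t) = -3/4:7/4

GR:RZ = -3/7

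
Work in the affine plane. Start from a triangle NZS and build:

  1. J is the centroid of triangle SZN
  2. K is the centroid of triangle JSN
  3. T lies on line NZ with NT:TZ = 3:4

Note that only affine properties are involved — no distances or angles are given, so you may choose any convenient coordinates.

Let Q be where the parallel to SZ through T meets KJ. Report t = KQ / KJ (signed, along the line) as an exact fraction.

t = -8/7

Work in coordinates with N = (0, 0), Z = (1, 0), S = (0, 1).
1. J is the centroid of triangle SZN ⇒ J = (1/3, 1/3)
2. K is the centroid of triangle JSN ⇒ K = (1/9, 4/9)
3. T lies on line NZ with NT:TZ = 3:4 ⇒ T = (3/7, 0)
through T parallel to SZ: direction (1, -1); meets KJ at Q = (-1/7, 4/7)
Q = K + t·(J−K) with t = -8/7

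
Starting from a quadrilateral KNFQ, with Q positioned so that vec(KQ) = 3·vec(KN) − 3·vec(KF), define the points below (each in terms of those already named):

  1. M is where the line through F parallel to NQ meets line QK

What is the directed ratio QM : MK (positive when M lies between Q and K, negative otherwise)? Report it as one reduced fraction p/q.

QM:MK = 1/2

Assign K = (0, 0), N = (1, 0), F = (0, 1), Q = (3, -3) — the answer is frame-independent, so this choice is without loss of generality.
1. M is where the line through F parallel to NQ meets line QK ⇒ M = (2, -2)
M = Q + t·(K−Q) with t = 1/3, so QM:MK = t:(1−t) = 1/3:2/3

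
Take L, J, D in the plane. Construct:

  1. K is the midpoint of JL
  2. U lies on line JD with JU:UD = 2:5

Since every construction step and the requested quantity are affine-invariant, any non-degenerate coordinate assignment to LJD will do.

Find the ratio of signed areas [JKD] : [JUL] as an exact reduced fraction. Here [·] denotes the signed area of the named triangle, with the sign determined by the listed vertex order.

Work in coordinates with L = (0, 0), J = (1, 0), D = (0, 1).
1. K is the midpoint of JL ⇒ K = (1/2, 0)
2. U lies on line JD with JU:UD = 2:5 ⇒ U = (5/7, 2/7)
2·[JKD] = -1/2, 2·[JUL] = 2/7
[JKD]:[JUL] = -1/2:2/7 = -7/4

[JKD]:[JUL] = -7/4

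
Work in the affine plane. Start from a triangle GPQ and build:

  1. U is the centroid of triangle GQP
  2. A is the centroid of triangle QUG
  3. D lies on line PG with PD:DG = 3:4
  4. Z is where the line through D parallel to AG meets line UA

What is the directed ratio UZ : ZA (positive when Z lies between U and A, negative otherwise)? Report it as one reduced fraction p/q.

UZ:ZA = -9/16

Choose coordinates G = (0, 0), P = (1, 0), Q = (0, 1).
1. U is the centroid of triangle GQP ⇒ U = (1/3, 1/3)
2. A is the centroid of triangle QUG ⇒ A = (1/9, 4/9)
3. D lies on line PG with PD:DG = 3:4 ⇒ D = (4/7, 0)
4. Z is where the line through D parallel to AG meets line UA ⇒ Z = (13/21, 4/21)
Z = U + t·(A−U) with t = -9/7, so UZ:ZA = t:(1−t) = -9/7:16/7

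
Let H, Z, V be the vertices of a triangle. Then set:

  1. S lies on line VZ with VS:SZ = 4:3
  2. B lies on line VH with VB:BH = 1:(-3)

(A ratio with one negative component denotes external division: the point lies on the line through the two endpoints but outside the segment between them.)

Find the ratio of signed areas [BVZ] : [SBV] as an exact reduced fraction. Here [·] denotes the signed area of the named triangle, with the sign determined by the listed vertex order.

[BVZ]:[SBV] = 7/4

Work in coordinates with H = (0, 0), Z = (1, 0), V = (0, 1).
1. S lies on line VZ with VS:SZ = 4:3 ⇒ S = (4/7, 3/7)
2. B lies on line VH with VB:BH = 1:(-3) ⇒ B = (0, 3/2)
2·[BVZ] = 1/2, 2·[SBV] = 2/7
[BVZ]:[SBV] = 1/2:2/7 = 7/4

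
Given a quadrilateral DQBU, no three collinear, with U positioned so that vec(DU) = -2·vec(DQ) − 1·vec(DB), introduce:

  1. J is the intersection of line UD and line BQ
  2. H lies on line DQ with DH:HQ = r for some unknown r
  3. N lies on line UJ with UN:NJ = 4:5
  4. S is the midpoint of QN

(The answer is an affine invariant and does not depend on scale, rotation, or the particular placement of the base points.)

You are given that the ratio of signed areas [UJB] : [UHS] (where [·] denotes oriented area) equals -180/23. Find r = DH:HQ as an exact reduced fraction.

r = 1/4

Set D = (0, 0), Q = (1, 0), B = (0, 1), U = (-2, -1); any affine frame gives the same invariant.
1. J is the intersection of line UD and line BQ ⇒ J = (2/3, 1/3)
2. With DH:HQ = r, write λ = r/(r+1) so H = D + λ·(Q−D); H is affine-linear in λ
3. N lies on line UJ with UN:NJ = 4:5 ⇒ N = (-22/27, -11/27)
4. S is the midpoint of QN ⇒ S = (5/54, -11/54)
Every point depending on H is an affine combination of H and λ-independent points, so each such coordinate is linear in λ; the λ² term in each signed area is a multiple of (Q−D)×(Q−D) = 0, so 2·[UJB] and 2·[UHS] are each linear in λ. Evaluating at λ=0 and λ=1:
  2·[UJB] = 8/3,   2·[UHS] = 43/54·λ − 1/2
So [UJB]:[UHS] = (8/3) / (43/54·λ − 1/2). Setting this equal to -180/23:
  8/3 = -180/23·(43/54·λ − 1/2)  ⇒  λ = 1/5
Then r = λ/(1−λ) = (1/5)/(4/5) = 1/4. Check: with r = 1/4, H = (1/5, 0) and [UJB]:[UHS] = -180/23 as required.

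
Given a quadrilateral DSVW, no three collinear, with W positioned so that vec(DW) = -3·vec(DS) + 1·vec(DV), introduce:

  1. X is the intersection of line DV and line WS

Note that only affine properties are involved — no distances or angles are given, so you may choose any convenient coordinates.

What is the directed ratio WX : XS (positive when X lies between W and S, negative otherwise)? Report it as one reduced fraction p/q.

Assign D = (0, 0), S = (1, 0), V = (0, 1), W = (-3, 1) — the answer is frame-independent, so this choice is without loss of generality.
1. X is the intersection of line DV and line WS ⇒ X = (0, 1/4)
X = W + t·(S−W) with t = 3/4, so WX:XS = t:(1−t) = 3/4:1/4

WX:XS = 3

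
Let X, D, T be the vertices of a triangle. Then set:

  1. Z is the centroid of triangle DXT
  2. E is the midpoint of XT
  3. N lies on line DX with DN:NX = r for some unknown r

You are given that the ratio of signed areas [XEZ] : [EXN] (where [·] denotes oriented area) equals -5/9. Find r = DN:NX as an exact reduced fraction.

Set X = (0, 0), D = (1, 0), T = (0, 1); any affine frame gives the same invariant.
1. Z is the centroid of triangle DXT ⇒ Z = (1/3, 1/3)
2. E is the midpoint of XT ⇒ E = (0, 1/2)
3. With DN:NX = r, write λ = r/(r+1) so N = D + λ·(X−D); N is affine-linear in λ
Every point depending on N is an affine combination of N and λ-independent points, so each such coordinate is linear in λ; the λ² term in each signed area is a multiple of (X−D)×(X−D) = 0, so 2·[XEZ] and 2·[EXN] are each linear in λ. Evaluating at λ=0 and λ=1:
  2·[XEZ] = -1/6,   2·[EXN] = -1/2·λ + 1/2
So [XEZ]:[EXN] = (-1/6) / (-1/2·λ + 1/2). Setting this equal to -5/9:
  -1/6 = -5/9·(-1/2·λ + 1/2)  ⇒  λ = 2/5
Then r = λ/(1−λ) = (2/5)/(3/5) = 2/3. Check: with r = 2/3, N = (3/5, 0) and [XEZ]:[EXN] = -5/9 as required.

r = 2/3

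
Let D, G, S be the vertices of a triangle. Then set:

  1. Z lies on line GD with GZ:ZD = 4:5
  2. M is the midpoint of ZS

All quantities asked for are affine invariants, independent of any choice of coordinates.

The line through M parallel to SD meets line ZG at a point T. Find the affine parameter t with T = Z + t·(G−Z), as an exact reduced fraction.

Work in coordinates with D = (0, 0), G = (1, 0), S = (0, 1).
1. Z lies on line GD with GZ:ZD = 4:5 ⇒ Z = (5/9, 0)
2. M is the midpoint of ZS ⇒ M = (5/18, 1/2)
through M parallel to SD: direction (0, -1); meets ZG at T = (5/18, 0)
T = Z + t·(G−Z) with t = -5/8

t = -5/8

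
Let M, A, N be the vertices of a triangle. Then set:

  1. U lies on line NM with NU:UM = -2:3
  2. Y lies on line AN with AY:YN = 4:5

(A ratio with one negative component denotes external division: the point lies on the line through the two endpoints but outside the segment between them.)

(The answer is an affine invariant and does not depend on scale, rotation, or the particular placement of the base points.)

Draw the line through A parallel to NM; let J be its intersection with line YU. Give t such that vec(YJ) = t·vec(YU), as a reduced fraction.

t = -4/5

Work in coordinates with M = (0, 0), A = (1, 0), N = (0, 1).
1. U lies on line NM with NU:UM = -2:3 ⇒ U = (0, 3)
2. Y lies on line AN with AY:YN = 4:5 ⇒ Y = (5/9, 4/9)
through A parallel to NM: direction (0, -1); meets YU at J = (1, -8/5)
J = Y + t·(U−Y) with t = -4/5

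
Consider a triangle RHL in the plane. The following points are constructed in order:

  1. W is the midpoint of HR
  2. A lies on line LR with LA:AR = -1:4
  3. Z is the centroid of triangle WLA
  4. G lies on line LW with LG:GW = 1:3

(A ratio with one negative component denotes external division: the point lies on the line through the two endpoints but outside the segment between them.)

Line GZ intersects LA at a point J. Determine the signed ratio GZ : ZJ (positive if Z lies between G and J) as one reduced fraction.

GZ:ZJ = -1/4

Work in coordinates with R = (0, 0), H = (1, 0), L = (0, 1).
1. W is the midpoint of HR ⇒ W = (1/2, 0)
2. A lies on line LR with LA:AR = -1:4 ⇒ A = (0, 4/3)
3. Z is the centroid of triangle WLA ⇒ Z = (1/6, 7/9)
4. G lies on line LW with LG:GW = 1:3 ⇒ G = (1/8, 3/4)
line GZ meets LA at J = (0, 2/3)
Z = G + t·(J−G) with t = -1/3, so GZ:ZJ = -1/3:4/3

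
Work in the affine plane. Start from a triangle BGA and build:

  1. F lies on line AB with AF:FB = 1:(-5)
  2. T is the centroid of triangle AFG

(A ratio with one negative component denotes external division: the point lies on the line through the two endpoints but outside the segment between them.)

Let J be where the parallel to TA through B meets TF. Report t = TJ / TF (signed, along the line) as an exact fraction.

t = -4

Set B = (0, 0), G = (1, 0), A = (0, 1); any affine frame gives the same invariant.
1. F lies on line AB with AF:FB = 1:(-5) ⇒ F = (0, 5/4)
2. T is the centroid of triangle AFG ⇒ T = (1/3, 3/4)
through B parallel to TA: direction (-1/3, 1/4); meets TF at J = (5/3, -5/4)
J = T + t·(F−T) with t = -4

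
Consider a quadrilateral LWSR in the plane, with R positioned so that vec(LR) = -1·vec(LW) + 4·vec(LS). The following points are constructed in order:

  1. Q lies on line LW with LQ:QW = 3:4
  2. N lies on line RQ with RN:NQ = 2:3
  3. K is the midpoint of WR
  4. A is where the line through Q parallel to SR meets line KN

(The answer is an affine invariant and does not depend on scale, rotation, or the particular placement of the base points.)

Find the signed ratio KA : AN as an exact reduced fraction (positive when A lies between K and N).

KA:AN = 25/6

Assign L = (0, 0), W = (1, 0), S = (0, 1), R = (-1, 4) — the answer is frame-independent, so this choice is without loss of generality.
1. Q lies on line LW with LQ:QW = 3:4 ⇒ Q = (3/7, 0)
2. N lies on line RQ with RN:NQ = 2:3 ⇒ N = (-3/7, 12/5)
3. K is the midpoint of WR ⇒ K = (0, 2)
4. A is where the line through Q parallel to SR meets line KN ⇒ A = (-75/217, 72/31)
A = K + t·(N−K) with t = 25/31, so KA:AN = t:(1−t) = 25/31:6/31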